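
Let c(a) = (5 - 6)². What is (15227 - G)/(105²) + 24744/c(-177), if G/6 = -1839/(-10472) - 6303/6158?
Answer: 4398271965768269/177741125100 ≈ 24745.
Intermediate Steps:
c(a) = 1 (c(a) = (-1)² = 1)
G = -82020681/16121644 (G = 6*(-1839/(-10472) - 6303/6158) = 6*(-1839*(-1/10472) - 6303*1/6158) = 6*(1839/10472 - 6303/6158) = 6*(-27340227/32243288) = -82020681/16121644 ≈ -5.0876)
(15227 - G)/(105²) + 24744/c(-177) = (15227 - 1*(-82020681/16121644))/(105²) + 24744/1 = (15227 + 82020681/16121644)/11025 + 24744*1 = (245566293869/16121644)*(1/11025) + 24744 = 245566293869/177741125100 + 24744 = 4398271965768269/177741125100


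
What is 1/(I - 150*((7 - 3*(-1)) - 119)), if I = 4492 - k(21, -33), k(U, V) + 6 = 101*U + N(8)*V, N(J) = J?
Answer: 1/18991 ≈ 5.2657e-5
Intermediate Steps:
k(U, V) = -6 + 8*V + 101*U (k(U, V) = -6 + (101*U + 8*V) = -6 + (8*V + 101*U) = -6 + 8*V + 101*U)
I = 2641 (I = 4492 - (-6 + 8*(-33) + 101*21) = 4492 - (-6 - 264 + 2121) = 4492 - 1*1851 = 4492 - 1851 = 2641)
1/(I - 150*((7 - 3*(-1)) - 119)) = 1/(2641 - 150*((7 - 3*(-1)) - 119)) = 1/(2641 - 150*((7 + 3) - 119)) = 1/(2641 - 150*(10 - 119)) = 1/(2641 - 150*(-109)) = 1/(2641 + 16350) = 1/18991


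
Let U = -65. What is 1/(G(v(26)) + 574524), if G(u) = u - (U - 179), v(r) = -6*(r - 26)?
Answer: 1/574768 ≈ 1.7398e-6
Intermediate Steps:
v(r) = 156 - 6*r (v(r) = -6*(-26 + r) = 156 - 6*r)
G(u) = 244 + u (G(u) = u - (-65 - 179) = u - 1*(-244) = u + 244 = 244 + u)
1/(G(v(26)) + 574524) = 1/((244 + (156 - 6*26)) + 574524) = 1/((244 + (156 - 156)) + 574524) = 1/((244 + 0) + 574524) = 1/(244 + 574524) = 1/574768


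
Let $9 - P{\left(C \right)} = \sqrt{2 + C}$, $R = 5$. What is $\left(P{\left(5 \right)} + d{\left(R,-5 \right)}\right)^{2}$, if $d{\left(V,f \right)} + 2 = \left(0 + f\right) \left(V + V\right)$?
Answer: $\left(43 + \sqrt{7}\right)^{2} \approx 2083.5$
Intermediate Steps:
$P{\left(C \right)} = 9 - \sqrt{2 + C}$
$d{\left(V,f \right)} = -2 + 2 V f$ ($d{\left(V,f \right)} = -2 + \left(0 + f\right) \left(V + V\right) = -2 + f 2 V = -2 + 2 V f$)
$\left(P{\left(5 \right)} + d{\left(R,-5 \right)}\right)^{2} = \left(\left(9 - \sqrt{2 + 5}\right) + \left(-2 + 2 \cdot 5 \left(-5\right)\right)\right)^{2} = \left(\left(9 - \sqrt{7}\right) - 52\right)^{2} = \left(-43 - \sqrt{7}\right)^{2}$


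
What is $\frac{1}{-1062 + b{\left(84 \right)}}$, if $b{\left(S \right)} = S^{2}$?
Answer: $\frac{1}{5994} \approx 0.00016683$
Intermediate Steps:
$\frac{1}{-1062 + b{\left(84 \right)}} = \frac{1}{-1062 + 84^{2}} = \frac{1}{-1062 + 7056} = \frac{1}{5994}$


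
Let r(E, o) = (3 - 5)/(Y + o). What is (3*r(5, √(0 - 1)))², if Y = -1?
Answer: 18*I ≈ 18.0*I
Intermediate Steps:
r(E, o) = -2/(-1 + o) (r(E, o) = (3 - 5)/(-1 + o) = -2/(-1 + o))
(3*r(5, √(0 - 1)))² = (3*(-2/(-1 + √(0 - 1))))² = (3*(-2/(-1 + √(-1))))² = (3*(-2*(-1 - I)/2))² = (3*(-(-1 - I)))² = (-3*(-1 - I))² = 9*(-1 - I)²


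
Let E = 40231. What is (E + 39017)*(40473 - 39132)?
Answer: 106271568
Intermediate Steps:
(E + 39017)*(40473 - 39132) = (40231 + 39017)*(40473 - 39132) = 79248*1341 = 106271568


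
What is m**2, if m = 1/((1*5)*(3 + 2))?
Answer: 1/625 ≈ 0.0016000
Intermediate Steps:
m = 1/25 (m = 1/(5*5) = 1/25 ≈ 0.040000)
m**2 = (1/25)**2 = 1/625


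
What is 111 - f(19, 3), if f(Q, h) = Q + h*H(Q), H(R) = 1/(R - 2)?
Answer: 1561/17 ≈ 91.823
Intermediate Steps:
H(R) = 1/(-2 + R)
f(Q, h) = Q + h/(-2 + Q)
111 - f(19, 3) = 111 - (3 + 19*(-2 + 19))/(-2 + 19) = 111 - (3 + 19*17)/17 = 111 - (3 + 323)/17 = 111 - 326/17 = 1561/17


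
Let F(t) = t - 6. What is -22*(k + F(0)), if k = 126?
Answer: -2640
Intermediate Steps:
F(t) = -6 + t
-22*(k + F(0)) = -22*(126 + (-6 + 0)) = -22*(126 - 6) = -22*120 = -2640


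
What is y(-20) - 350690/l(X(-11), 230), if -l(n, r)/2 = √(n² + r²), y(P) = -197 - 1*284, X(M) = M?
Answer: -481 + 175345*√53021/53021 ≈ 280.50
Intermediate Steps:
y(P) = -481 (y(P) = -197 - 284 = -481)
l(n, r) = -2*√(n² + r²)
y(-20) - 350690/l(X(-11), 230) = -481 - 350690*(-1/(2*√((-11)² + 230²))) = -481 - 350690*(-1/(2*√(121 + 52900))) = -481 - 350690*(-√53021/106042) = -481 - (-175345)*√53021/53021 = -481 + 175345*√53021/53021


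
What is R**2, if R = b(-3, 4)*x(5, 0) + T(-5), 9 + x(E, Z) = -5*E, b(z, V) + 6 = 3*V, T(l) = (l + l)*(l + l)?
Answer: 10816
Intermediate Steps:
T(l) = 4*l**2 (T(l) = (2*l)*(2*l) = 4*l**2)
b(z, V) = -6 + 3*V
x(E, Z) = -9 - 5*E
R = -104 (R = (-6 + 3*4)*(-9 - 5*5) + 4*(-5)**2 = (-6 + 12)*(-9 - 25) + 4*25 = 6*(-34) + 100 = -204 + 100 = -104)
R**2 = (-104)**2 = 10816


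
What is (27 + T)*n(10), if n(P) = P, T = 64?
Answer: 910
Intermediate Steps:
(27 + T)*n(10) = (27 + 64)*10 = 91*10 = 910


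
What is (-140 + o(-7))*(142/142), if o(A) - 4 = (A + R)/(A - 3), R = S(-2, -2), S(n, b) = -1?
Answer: -676/5 ≈ -135.20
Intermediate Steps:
R = -1
o(A) = 4 + (-1 + A)/(-3 + A) (o(A) = 4 + (A - 1)/(A - 3) = 4 + (-1 + A)/(-3 + A))
(-140 + o(-7))*(142/142) = (-140 + (-13 + 5*(-7))/(-3 - 7))*(142/142) = (-140 + (-13 - 35)/(-10))*(142*(1/142)) = (-140 - 1/10*(-48))*1 = (-140 + 24/5)*1 = -676/5*1 = -676/5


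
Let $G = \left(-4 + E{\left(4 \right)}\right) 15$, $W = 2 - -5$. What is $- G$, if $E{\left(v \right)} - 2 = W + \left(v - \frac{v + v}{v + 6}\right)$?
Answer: $-123$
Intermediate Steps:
$W = 7$ ($W = 2 + 5 = 7$)
$E{\left(v \right)} = 9 + v - \frac{2 v}{6 + v}$ ($E{\left(v \right)} = 2 + \left(7 + \left(v - \frac{v + v}{v + 6}\right)\right) = 2 + \left(7 + \left(v - \frac{2 v}{6 + v}\right)\right) = 2 + \left(7 + v - \frac{2 v}{6 + v}\right) = 9 + v - \frac{2 v}{6 + v}$)
$G = 123$ ($G = \left(-4 + \frac{54 + 4^{2} + 13 \cdot 4}{6 + 4}\right) 15 = \left(-4 + \frac{54 + 16 + 52}{10}\right) 15 = \left(-4 + \frac{1}{10} \cdot 122\right) 15 = \left(-4 + \frac{61}{5}\right) 15 = \frac{41}{5} \cdot 15 = 123$)
$- G = \left(-1\right) 123 = -123$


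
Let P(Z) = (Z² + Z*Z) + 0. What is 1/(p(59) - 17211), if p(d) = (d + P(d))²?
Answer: 1/49277230 ≈ 2.0293e-8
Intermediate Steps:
P(Z) = 2*Z² (P(Z) = (Z² + Z²) + 0 = 2*Z² + 0 = 2*Z²)
p(d) = (d + 2*d²)²
1/(p(59) - 17211) = 1/(59²*(1 + 2*59)² - 17211) = 1/(3481*(1 + 118)² - 17211) = 1/(3481*119² - 17211) = 1/(3481*14161 - 17211) = 1/(49294441 - 17211) = 1/49277230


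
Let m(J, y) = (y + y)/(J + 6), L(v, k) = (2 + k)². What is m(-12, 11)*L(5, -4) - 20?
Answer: -104/3 ≈ -34.667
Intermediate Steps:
m(J, y) = 2*y/(6 + J) (m(J, y) = (2*y)/(6 + J) = 2*y/(6 + J))
m(-12, 11)*L(5, -4) - 20 = (2*11/(6 - 12))*(2 - 4)² - 20 = (2*11/(-6))*(-2)² - 20 = (2*11*(-⅙))*4 - 20 = -11/3*4 - 20 = -44/3 - 20 = -104/3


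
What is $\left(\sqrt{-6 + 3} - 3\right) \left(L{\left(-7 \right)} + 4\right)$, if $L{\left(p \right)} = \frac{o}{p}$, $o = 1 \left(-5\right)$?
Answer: $- \frac{99}{7} + \frac{33 i \sqrt{3}}{7} \approx -14.143 + 8.1654 i$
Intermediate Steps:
$o = -5$
$L{\left(p \right)} = - \frac{5}{p}$
$\left(\sqrt{-6 + 3} - 3\right) \left(L{\left(-7 \right)} + 4\right) = \left(\sqrt{-6 + 3} - 3\right) \left(- \frac{5}{-7} + 4\right) = \left(\sqrt{-3} - 3\right) \left(\left(-5\right) \left(- \frac{1}{7}\right) + 4\right) = \left(i \sqrt{3} - 3\right) \left(\frac{5}{7} + 4\right) = \left(-3 + i \sqrt{3}\right) \frac{33}{7} = - \frac{99}{7} + \frac{33 i \sqrt{3}}{7}$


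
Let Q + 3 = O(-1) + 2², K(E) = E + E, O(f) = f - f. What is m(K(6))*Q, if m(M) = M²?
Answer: 144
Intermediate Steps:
O(f) = 0
K(E) = 2*E
Q = 1 (Q = -3 + (0 + 2²) = -3 + (0 + 4) = -3 + 4 = 1)
m(K(6))*Q = (2*6)²*1 = 12²*1 = 144*1 = 144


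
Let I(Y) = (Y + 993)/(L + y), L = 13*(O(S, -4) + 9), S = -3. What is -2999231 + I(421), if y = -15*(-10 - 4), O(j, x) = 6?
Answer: -1214687141/405 ≈ -2.9992e+6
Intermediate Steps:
y = 210 (y = -15*(-14) = 210)
L = 195 (L = 13*(6 + 9) = 13*15 = 195)
I(Y) = 331/135 + Y/405 (I(Y) = (Y + 993)/(195 + 210) = (993 + Y)/405 = (993 + Y)*(1/405) = 331/135 + Y/405)
-2999231 + I(421) = -2999231 + (331/135 + (1/405)*421) = -2999231 + (331/135 + 421/405) = -2999231 + 1414/405 = -1214687141/405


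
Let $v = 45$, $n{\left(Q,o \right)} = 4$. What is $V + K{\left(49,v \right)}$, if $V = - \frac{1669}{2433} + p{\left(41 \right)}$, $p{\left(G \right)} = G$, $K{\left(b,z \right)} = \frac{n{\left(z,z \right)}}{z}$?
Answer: $\frac{1474504}{36495} \approx 40.403$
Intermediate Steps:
$K{\left(b,z \right)} = \frac{4}{z}$
$V = \frac{98084}{2433}$ ($V = - \frac{1669}{2433} + 41 = \frac{98084}{2433} \approx 40.314$)
$V + K{\left(49,v \right)} = \frac{98084}{2433} + \frac{4}{45} = \frac{1474504}{36495}$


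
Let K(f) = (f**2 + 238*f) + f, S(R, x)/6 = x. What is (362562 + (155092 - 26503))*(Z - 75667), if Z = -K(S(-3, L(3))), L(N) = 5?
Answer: -41127511287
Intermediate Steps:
S(R, x) = 6*x
K(f) = f**2 + 239*f
Z = -8070 (Z = -6*5*(239 + 6*5) = -30*(239 + 30) = -30*269 = -1*8070 = -8070)
(362562 + (155092 - 26503))*(Z - 75667) = (362562 + (155092 - 26503))*(-8070 - 75667) = (362562 + 128589)*(-83737) = 491151*(-83737) = -41127511287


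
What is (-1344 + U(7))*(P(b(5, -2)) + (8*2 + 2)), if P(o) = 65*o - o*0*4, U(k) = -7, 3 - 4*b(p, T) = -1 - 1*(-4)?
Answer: -24318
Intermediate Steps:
b(p, T) = 0 (b(p, T) = 3/4 - (-1 - 1*(-4))/4 = 3/4 - (-1 + 4)/4 = 3/4 - 1/4*3 = 3/4 - 3/4 = 0)
P(o) = 65*o (P(o) = 65*o - 0*4 = 65*o - 1*0 = 65*o + 0 = 65*o)
(-1344 + U(7))*(P(b(5, -2)) + (8*2 + 2)) = (-1344 - 7)*(65*0 + (8*2 + 2)) = -1351*(0 + (16 + 2)) = -1351*(0 + 18) = -1351*18 = -24318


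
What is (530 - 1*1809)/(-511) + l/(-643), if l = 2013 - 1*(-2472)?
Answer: -1469438/328573 ≈ -4.4722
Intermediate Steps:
l = 4485 (l = 2013 + 2472 = 4485)
(530 - 1*1809)/(-511) + l/(-643) = (530 - 1*1809)/(-511) + 4485/(-643) = (530 - 1809)*(-1/511) + 4485*(-1/643) = -1279*(-1/511) - 4485/643 = 1279/511 - 4485/643 = -1469438/328573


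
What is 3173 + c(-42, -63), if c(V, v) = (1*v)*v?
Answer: 7142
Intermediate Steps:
c(V, v) = v² (c(V, v) = v*v = v²)
3173 + c(-42, -63) = 3173 + (-63)² = 3173 + 3969 = 7142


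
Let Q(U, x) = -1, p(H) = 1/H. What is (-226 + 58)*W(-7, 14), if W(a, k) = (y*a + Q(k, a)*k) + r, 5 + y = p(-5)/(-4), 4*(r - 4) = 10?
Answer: -22806/5 ≈ -4561.2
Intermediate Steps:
p(H) = 1/H
r = 13/2 (r = 4 + (¼)*10 = 4 + 5/2 = 13/2 ≈ 6.5000)
y = -99/20 (y = -5 + 1/(-5*(-4)) = -5 - ⅕*(-¼) = -5 + 1/20 = -99/20 ≈ -4.9500)
W(a, k) = 13/2 - k - 99*a/20 (W(a, k) = (-99*a/20 - k) + 13/2 = (-k - 99*a/20) + 13/2 = 13/2 - k - 99*a/20)
(-226 + 58)*W(-7, 14) = (-226 + 58)*(13/2 - 1*14 - 99/20*(-7)) = -168*(13/2 - 14 + 693/20) = -168*543/20 = -22806/5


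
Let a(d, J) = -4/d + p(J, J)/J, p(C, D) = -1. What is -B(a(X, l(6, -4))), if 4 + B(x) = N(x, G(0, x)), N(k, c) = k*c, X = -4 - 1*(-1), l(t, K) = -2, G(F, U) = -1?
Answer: 35/6 ≈ 5.8333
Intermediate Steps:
X = -3 (X = -4 + 1 = -3)
a(d, J) = -1/J - 4/d (a(d, J) = -4/d - 1/J = -1/J - 4/d)
N(k, c) = c*k
B(x) = -4 - x
-B(a(X, l(6, -4))) = -(-4 - (-1/(-2) - 4/(-3))) = -(-4 - (-1*(-½) - 4*(-⅓))) = -(-4 - (½ + 4/3)) = -(-4 - 1*11/6) = -(-4 - 11/6) = -1*(-35/6) = 35/6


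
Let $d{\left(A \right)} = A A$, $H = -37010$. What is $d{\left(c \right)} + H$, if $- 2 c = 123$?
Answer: $- \frac{132911}{4} \approx -33228.0$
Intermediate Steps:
$c = - \frac{123}{2}$ ($c = \left(- \frac{1}{2}\right) 123 = - \frac{123}{2} \approx -61.5$)
$d{\left(A \right)} = A^{2}$
$d{\left(c \right)} + H = \left(- \frac{123}{2}\right)^{2} - 37010 = \frac{15129}{4} - 37010 = - \frac{132911}{4}$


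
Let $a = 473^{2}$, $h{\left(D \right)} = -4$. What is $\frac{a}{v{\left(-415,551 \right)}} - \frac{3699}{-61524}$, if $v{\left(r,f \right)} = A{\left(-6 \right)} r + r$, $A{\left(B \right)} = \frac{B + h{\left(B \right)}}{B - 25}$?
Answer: $- \frac{47404761599}{116314540} \approx -407.56$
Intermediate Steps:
$a = 223729$
$A{\left(B \right)} = \frac{-4 + B}{-25 + B}$ ($A{\left(B \right)} = \frac{B - 4}{B - 25} = \frac{-4 + B}{-25 + B}$)
$v{\left(r,f \right)} = \frac{41 r}{31}$ ($v{\left(r,f \right)} = \frac{-4 - 6}{-25 - 6} r + r = \frac{1}{-31} \left(-10\right) r + r = \left(- \frac{1}{31}\right) \left(-10\right) r + r = \frac{10 r}{31} + r = \frac{41 r}{31}$)
$\frac{a}{v{\left(-415,551 \right)}} - \frac{3699}{-61524} = \frac{223729}{\frac{41}{31} \left(-415\right)} - \frac{3699}{-61524} = \frac{223729}{- \frac{17015}{31}} - - \frac{411}{6836} = 223729 \left(- \frac{31}{17015}\right) + \frac{411}{6836} = - \frac{6935599}{17015} + \frac{411}{6836} = - \frac{47404761599}{116314540}$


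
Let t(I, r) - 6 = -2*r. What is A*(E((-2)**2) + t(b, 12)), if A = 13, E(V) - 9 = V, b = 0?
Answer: -65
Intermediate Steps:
t(I, r) = 6 - 2*r
E(V) = 9 + V
A*(E((-2)**2) + t(b, 12)) = 13*((9 + (-2)**2) + (6 - 2*12)) = 13*((9 + 4) + (6 - 24)) = 13*(13 - 18) = 13*(-5) = -65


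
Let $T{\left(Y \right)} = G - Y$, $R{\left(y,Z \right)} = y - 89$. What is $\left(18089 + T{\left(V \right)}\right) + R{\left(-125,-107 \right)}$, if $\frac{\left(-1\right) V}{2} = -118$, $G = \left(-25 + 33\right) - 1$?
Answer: $17646$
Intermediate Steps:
$R{\left(y,Z \right)} = -89 + y$ ($R{\left(y,Z \right)} = y - 89 = -89 + y$)
$G = 7$ ($G = 8 - 1 = 7$)
$V = 236$ ($V = \left(-2\right) \left(-118\right) = 236$)
$T{\left(Y \right)} = 7 - Y$
$\left(18089 + T{\left(V \right)}\right) + R{\left(-125,-107 \right)} = \left(18089 + \left(7 - 236\right)\right) - 214 = \left(18089 - 229\right) - 214 = 17860 - 214 = 17646$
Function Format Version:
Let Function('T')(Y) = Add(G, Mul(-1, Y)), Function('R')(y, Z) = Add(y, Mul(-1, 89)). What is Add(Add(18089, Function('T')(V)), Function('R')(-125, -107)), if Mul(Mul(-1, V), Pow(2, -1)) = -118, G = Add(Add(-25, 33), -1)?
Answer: 17646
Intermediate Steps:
Function('R')(y, Z) = Add(-89, y) (Function('R')(y, Z) = Add(y, -89) = Add(-89, y))
G = 7 (G = Add(8, -1) = 7)
V = 236 (V = Mul(-2, -118) = 236)
Function('T')(Y) = Add(7, Mul(-1, Y))
Add(Add(18089, Function('T')(V)), Function('R')(-125, -107)) = Add(Add(18089, Add(7, Mul(-1, 236))), Add(-89, -125)) = Add(Add(18089, Add(7, -236)), -214) = Add(Add(18089, -229), -214) = Add(17860, -214) = 17646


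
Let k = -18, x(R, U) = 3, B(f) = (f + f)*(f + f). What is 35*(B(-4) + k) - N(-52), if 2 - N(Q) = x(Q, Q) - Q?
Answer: 1663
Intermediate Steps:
B(f) = 4*f² (B(f) = (2*f)*(2*f) = 4*f²)
N(Q) = -1 + Q (N(Q) = 2 - (3 - Q) = 2 + (-3 + Q) = -1 + Q)
35*(B(-4) + k) - N(-52) = 35*(4*(-4)² - 18) - (-1 - 52) = 35*(4*16 - 18) - 1*(-53) = 35*(64 - 18) + 53 = 35*46 + 53 = 1610 + 53 = 1663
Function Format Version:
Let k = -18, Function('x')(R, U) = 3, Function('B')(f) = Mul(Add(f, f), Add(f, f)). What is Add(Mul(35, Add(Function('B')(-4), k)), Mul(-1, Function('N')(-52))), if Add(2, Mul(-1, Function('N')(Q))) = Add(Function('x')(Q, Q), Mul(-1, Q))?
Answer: 1663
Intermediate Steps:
Function('B')(f) = Mul(4, Pow(f, 2)) (Function('B')(f) = Mul(Mul(2, f), Mul(2, f)) = Mul(4, Pow(f, 2)))
Function('N')(Q) = Add(-1, Q) (Function('N')(Q) = Add(2, Mul(-1, Add(3, Mul(-1, Q)))) = Add(2, Add(-3, Q)) = Add(-1, Q))
Add(Mul(35, Add(Function('B')(-4), k)), Mul(-1, Function('N')(-52))) = Add(Mul(35, Add(Mul(4, Pow(-4, 2)), -18)), Mul(-1, Add(-1, -52))) = Add(Mul(35, Add(Mul(4, 16), -18)), Mul(-1, -53)) = Add(Mul(35, Add(64, -18)), 53) = Add(Mul(35, 46), 53) = Add(1610, 53) = 1663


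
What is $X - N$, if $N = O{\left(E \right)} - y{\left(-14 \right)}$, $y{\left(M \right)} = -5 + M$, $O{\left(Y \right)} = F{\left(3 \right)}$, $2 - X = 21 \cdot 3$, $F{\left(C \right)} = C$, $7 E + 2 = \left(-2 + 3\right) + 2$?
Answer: $-83$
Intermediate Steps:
$E = \frac{1}{7}$ ($E = - \frac{2}{7} + \frac{\left(-2 + 3\right) + 2}{7} = - \frac{2}{7} + \frac{1 + 2}{7} = - \frac{2}{7} + \frac{1}{7} \cdot 3 = - \frac{2}{7} + \frac{3}{7} = \frac{1}{7} \approx 0.14286$)
$X = -61$ ($X = 2 - 21 \cdot 3 = 2 - 63 = -61$)
$O{\left(Y \right)} = 3$
$N = 22$ ($N = 3 - \left(-5 - 14\right) = 3 - -19 = 3 + 19 = 22$)
$X - N = -61 - 22 = -83$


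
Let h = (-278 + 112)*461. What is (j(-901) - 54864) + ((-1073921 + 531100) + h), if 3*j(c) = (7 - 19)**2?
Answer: -674163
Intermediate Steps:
j(c) = 48 (j(c) = (7 - 19)**2/3 = (1/3)*(-12)**2 = (1/3)*144 = 48)
h = -76526 (h = -166*461 = -76526)
(j(-901) - 54864) + ((-1073921 + 531100) + h) = (48 - 54864) + ((-1073921 + 531100) - 76526) = -54816 + (-542821 - 76526) = -54816 - 619347 = -674163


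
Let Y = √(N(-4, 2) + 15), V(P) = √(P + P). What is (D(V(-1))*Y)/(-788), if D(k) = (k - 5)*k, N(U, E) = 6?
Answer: I*√42*(5 - I*√2)/788 ≈ 0.011631 + 0.041121*I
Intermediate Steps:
V(P) = √2*√P (V(P) = √(2*P) = √2*√P)
Y = √21 (Y = √(6 + 15) = √21 ≈ 4.5826)
D(k) = k*(-5 + k) (D(k) = (-5 + k)*k = k*(-5 + k))
(D(V(-1))*Y)/(-788) = (((√2*√(-1))*(-5 + √2*√(-1)))*√21)/(-788) = (((√2*I)*(-5 + √2*I))*√21)*(-1/788) = (((I*√2)*(-5 + I*√2))*√21)*(-1/788) = ((I*√2*(-5 + I*√2))*√21)*(-1/788) = (I*√42*(-5 + I*√2))*(-1/788) = -I*√42*(-5 + I*√2)/788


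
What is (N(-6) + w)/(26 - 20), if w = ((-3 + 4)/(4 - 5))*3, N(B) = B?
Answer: -3/2 ≈ -1.5000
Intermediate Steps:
w = -3 (w = (1/(-1))*3 = (1*(-1))*3 = -1*3 = -3)
(N(-6) + w)/(26 - 20) = (-6 - 3)/(26 - 20) = -9/6 = (1/6)*(-9) = -3/2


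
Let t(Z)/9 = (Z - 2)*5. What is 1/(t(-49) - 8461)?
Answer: -1/10756 ≈ -9.2971e-5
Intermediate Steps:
t(Z) = -90 + 45*Z (t(Z) = 9*((Z - 2)*5) = 9*((-2 + Z)*5) = 9*(-10 + 5*Z) = -90 + 45*Z)
1/(t(-49) - 8461) = 1/((-90 + 45*(-49)) - 8461) = 1/((-90 - 2205) - 8461) = 1/(-2295 - 8461) = 1/(-10756) = -1/10756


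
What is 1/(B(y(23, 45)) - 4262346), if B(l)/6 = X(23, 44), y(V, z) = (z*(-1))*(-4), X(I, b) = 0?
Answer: -1/4262346 ≈ -2.3461e-7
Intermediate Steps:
y(V, z) = 4*z (y(V, z) = -z*(-4) = 4*z)
B(l) = 0 (B(l) = 6*0 = 0)
1/(B(y(23, 45)) - 4262346) = 1/(0 - 4262346) = 1/(-4262346) = -1/4262346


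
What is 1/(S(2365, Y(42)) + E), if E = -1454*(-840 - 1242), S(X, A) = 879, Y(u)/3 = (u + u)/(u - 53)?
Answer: 1/3028107 ≈ 3.3024e-7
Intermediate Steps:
Y(u) = 6*u/(-53 + u) (Y(u) = 3*((u + u)/(u - 53)) = 3*((2*u)/(-53 + u)) = 3*(2*u/(-53 + u)) = 6*u/(-53 + u))
E = 3027228 (E = -1454*(-2082) = 3027228)
1/(S(2365, Y(42)) + E) = 1/(879 + 3027228) = 1/3028107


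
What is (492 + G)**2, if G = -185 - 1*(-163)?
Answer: 220900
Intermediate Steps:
G = -22 (G = -185 + 163 = -22)
(492 + G)**2 = (492 - 22)**2 = 470**2 = 220900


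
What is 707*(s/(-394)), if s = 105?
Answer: -74235/394 ≈ -188.41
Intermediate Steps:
707*(s/(-394)) = 707*(105/(-394)) = 707*(105*(-1/394)) = 707*(-105/394) = -74235/394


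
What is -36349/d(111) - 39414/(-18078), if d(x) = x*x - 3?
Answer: -28602595/37114134 ≈ -0.77067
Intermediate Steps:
d(x) = -3 + x**2 (d(x) = x**2 - 3 = -3 + x**2)
-36349/d(111) - 39414/(-18078) = -36349/(-3 + 111**2) - 39414/(-18078) = -36349/(-3 + 12321) - 39414*(-1/18078) = -36349/12318 + 6569/3013 = -28602595/37114134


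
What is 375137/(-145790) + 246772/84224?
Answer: 547668899/1534877120 ≈ 0.35682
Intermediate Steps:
375137/(-145790) + 246772/84224 = 375137*(-1/145790) + 246772*(1/84224) = -375137/145790 + 61693/21056 = 547668899/1534877120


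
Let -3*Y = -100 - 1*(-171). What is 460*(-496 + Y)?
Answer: -717140/3 ≈ -2.3905e+5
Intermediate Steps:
Y = -71/3 (Y = -(-100 - 1*(-171))/3 = -(-100 + 171)/3 = -1/3*71 = -71/3 ≈ -23.667)
460*(-496 + Y) = 460*(-496 - 71/3) = 460*(-1559/3) = -717140/3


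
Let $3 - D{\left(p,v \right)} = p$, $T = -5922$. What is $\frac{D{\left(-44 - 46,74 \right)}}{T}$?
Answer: $- \frac{31}{1974} \approx -0.015704$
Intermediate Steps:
$D{\left(p,v \right)} = 3 - p$
$\frac{D{\left(-44 - 46,74 \right)}}{T} = \frac{3 - \left(-44 - 46\right)}{-5922} = \left(3 - -90\right) \left(- \frac{1}{5922}\right) = \left(3 + 90\right) \left(- \frac{1}{5922}\right) = 93 \left(- \frac{1}{5922}\right) = - \frac{31}{1974}$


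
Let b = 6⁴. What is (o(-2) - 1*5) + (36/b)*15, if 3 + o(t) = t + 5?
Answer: -55/12 ≈ -4.5833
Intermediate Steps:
o(t) = 2 + t (o(t) = -3 + (t + 5) = -3 + (5 + t) = 2 + t)
b = 1296
(o(-2) - 1*5) + (36/b)*15 = ((2 - 2) - 1*5) + (36/1296)*15 = (0 - 5) + (36*(1/1296))*15 = -5 + (1/36)*15 = -5 + 5/12 = -55/12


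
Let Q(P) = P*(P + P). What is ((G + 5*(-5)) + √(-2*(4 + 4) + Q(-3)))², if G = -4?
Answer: (29 - √2)² ≈ 760.98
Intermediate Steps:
Q(P) = 2*P² (Q(P) = P*(2*P) = 2*P²)
((G + 5*(-5)) + √(-2*(4 + 4) + Q(-3)))² = ((-4 + 5*(-5)) + √(-2*(4 + 4) + 2*(-3)²))² = ((-4 - 25) + √(-2*8 + 2*9))² = (-29 + √(-16 + 18))² = (-29 + √2)²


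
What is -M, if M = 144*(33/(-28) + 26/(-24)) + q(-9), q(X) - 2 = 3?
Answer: 2245/7 ≈ 320.71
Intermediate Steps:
q(X) = 5 (q(X) = 2 + 3 = 5)
M = -2245/7 (M = 144*(33/(-28) + 26/(-24)) + 5 = 144*(33*(-1/28) + 26*(-1/24)) + 5 = 144*(-33/28 - 13/12) + 5 = 144*(-95/42) + 5 = -2280/7 + 5 = -2245/7 ≈ -320.71)
-M = -1*(-2245/7) = 2245/7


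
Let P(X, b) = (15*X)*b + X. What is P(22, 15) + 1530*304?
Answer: 470092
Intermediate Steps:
P(X, b) = X + 15*X*b (P(X, b) = 15*X*b + X = X + 15*X*b)
P(22, 15) + 1530*304 = 22*(1 + 15*15) + 1530*304 = 22*(1 + 225) + 465120 = 22*226 + 465120 = 4972 + 465120 = 470092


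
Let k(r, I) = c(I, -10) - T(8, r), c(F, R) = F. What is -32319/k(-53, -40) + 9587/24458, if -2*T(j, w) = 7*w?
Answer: 1585239941/11030558 ≈ 143.71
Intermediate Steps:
T(j, w) = -7*w/2
k(r, I) = I + 7*r/2 (k(r, I) = I - (-7)*r/2 = I + 7*r/2)
-32319/k(-53, -40) + 9587/24458 = -32319/(-40 + (7/2)*(-53)) + 9587/24458 = -32319/(-40 - 371/2) + 9587*(1/24458) = -32319/(-451/2) + 9587/24458 = -32319*(-2/451) + 9587/24458 = 64638/451 + 9587/24458 = 1585239941/11030558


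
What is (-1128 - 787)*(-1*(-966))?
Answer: -1849890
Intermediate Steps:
(-1128 - 787)*(-1*(-966)) = -1915*966 = -1849890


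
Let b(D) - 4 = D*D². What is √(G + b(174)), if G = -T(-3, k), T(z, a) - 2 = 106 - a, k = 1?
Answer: √5267921 ≈ 2295.2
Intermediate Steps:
b(D) = 4 + D³ (b(D) = 4 + D*D² = 4 + D³)
T(z, a) = 108 - a (T(z, a) = 2 + (106 - a) = 108 - a)
G = -107 (G = -(108 - 1*1) = -(108 - 1) = -1*107 = -107)
√(G + b(174)) = √(-107 + (4 + 174³)) = √(-107 + (4 + 5268024)) = √(-107 + 5268028) = √5267921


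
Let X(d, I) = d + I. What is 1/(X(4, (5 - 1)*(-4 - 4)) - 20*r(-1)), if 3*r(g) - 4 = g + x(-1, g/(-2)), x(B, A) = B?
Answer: -3/124 ≈ -0.024194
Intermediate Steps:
r(g) = 1 + g/3 (r(g) = 4/3 + (g - 1)/3 = 4/3 + (-1 + g)/3 = 4/3 + (-1/3 + g/3) = 1 + g/3)
X(d, I) = I + d
1/(X(4, (5 - 1)*(-4 - 4)) - 20*r(-1)) = 1/(((5 - 1)*(-4 - 4) + 4) - 20*(1 + (1/3)*(-1))) = 1/((4*(-8) + 4) - 20*(1 - 1/3)) = 1/((-32 + 4) - 20*2/3) = 1/(-28 - 40/3) = 1/(-124/3) = -3/124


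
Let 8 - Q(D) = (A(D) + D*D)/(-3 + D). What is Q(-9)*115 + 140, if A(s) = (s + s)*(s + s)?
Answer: 19765/4 ≈ 4941.3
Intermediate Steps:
A(s) = 4*s² (A(s) = (2*s)*(2*s) = 4*s²)
Q(D) = 8 - 5*D²/(-3 + D) (Q(D) = 8 - (4*D² + D*D)/(-3 + D) = 8 - (4*D² + D²)/(-3 + D) = 8 - 5*D²/(-3 + D))
Q(-9)*115 + 140 = ((-24 - 5*(-9)² + 8*(-9))/(-3 - 9))*115 + 140 = ((-24 - 5*81 - 72)/(-12))*115 + 140 = -(-24 - 405 - 72)/12*115 + 140 = -1/12*(-501)*115 + 140 = (167/4)*115 + 140 = 19205/4 + 140 = 19765/4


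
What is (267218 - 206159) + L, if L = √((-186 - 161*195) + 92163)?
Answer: 61059 + √60582 ≈ 61305.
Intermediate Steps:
L = √60582 (L = √((-186 - 31395) + 92163) = √(-31581 + 92163) = √60582 ≈ 246.13)
(267218 - 206159) + L = (267218 - 206159) + √60582 = 61059 + √60582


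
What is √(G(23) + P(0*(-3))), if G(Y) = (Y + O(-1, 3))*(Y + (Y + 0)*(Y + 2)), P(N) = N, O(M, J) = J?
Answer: 26*√23 ≈ 124.69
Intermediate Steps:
G(Y) = (3 + Y)*(Y + Y*(2 + Y)) (G(Y) = (Y + 3)*(Y + (Y + 0)*(Y + 2)) = (3 + Y)*(Y + Y*(2 + Y)))
√(G(23) + P(0*(-3))) = √(23*(9 + 23² + 6*23) + 0*(-3)) = √(23*(9 + 529 + 138) + 0) = √(23*676 + 0) = √(15548 + 0) = √15548 = 26*√23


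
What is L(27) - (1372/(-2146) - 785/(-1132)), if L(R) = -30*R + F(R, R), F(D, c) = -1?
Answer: -985135549/1214636 ≈ -811.05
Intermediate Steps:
L(R) = -1 - 30*R (L(R) = -30*R - 1 = -1 - 30*R)
L(27) - (1372/(-2146) - 785/(-1132)) = (-1 - 30*27) - (1372/(-2146) - 785/(-1132)) = (-1 - 810) - (1372*(-1/2146) - 785*(-1/1132)) = -811 - (-686/1073 + 785/1132) = -811 - 1*65753/1214636 = -811 - 65753/1214636 = -985135549/1214636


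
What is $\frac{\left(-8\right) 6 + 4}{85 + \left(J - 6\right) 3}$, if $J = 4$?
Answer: $- \frac{44}{79} \approx -0.55696$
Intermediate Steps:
$\frac{\left(-8\right) 6 + 4}{85 + \left(J - 6\right) 3} = \frac{\left(-8\right) 6 + 4}{85 + \left(4 - 6\right) 3} = \frac{-48 + 4}{85 - 6} = \frac{1}{85 - 6} \left(-44\right) = \frac{1}{79} \left(-44\right) = - \frac{44}{79}$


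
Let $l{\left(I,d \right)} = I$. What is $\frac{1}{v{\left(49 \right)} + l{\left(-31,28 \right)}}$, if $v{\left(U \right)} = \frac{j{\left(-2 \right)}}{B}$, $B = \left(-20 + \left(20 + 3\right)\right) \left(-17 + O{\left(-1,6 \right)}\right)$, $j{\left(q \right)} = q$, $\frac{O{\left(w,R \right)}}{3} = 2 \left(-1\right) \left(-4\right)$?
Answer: $- \frac{21}{653} \approx -0.032159$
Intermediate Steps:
$O{\left(w,R \right)} = 24$ ($O{\left(w,R \right)} = 3 \cdot 2 \left(-1\right) \left(-4\right) = 3 \left(\left(-2\right) \left(-4\right)\right) = 3 \cdot 8 = 24$)
$B = 21$ ($B = \left(-20 + \left(20 + 3\right)\right) \left(-17 + 24\right) = \left(-20 + 23\right) 7 = 3 \cdot 7 = 21$)
$v{\left(U \right)} = - \frac{2}{21}$
$\frac{1}{v{\left(49 \right)} + l{\left(-31,28 \right)}} = \frac{1}{- \frac{2}{21} - 31} = \frac{1}{- \frac{653}{21}} = - \frac{21}{653}$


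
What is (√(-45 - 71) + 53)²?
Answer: 2693 + 212*I*√29 ≈ 2693.0 + 1141.7*I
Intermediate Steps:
(√(-45 - 71) + 53)² = (√(-116) + 53)² = (2*I*√29 + 53)² = (53 + 2*I*√29)²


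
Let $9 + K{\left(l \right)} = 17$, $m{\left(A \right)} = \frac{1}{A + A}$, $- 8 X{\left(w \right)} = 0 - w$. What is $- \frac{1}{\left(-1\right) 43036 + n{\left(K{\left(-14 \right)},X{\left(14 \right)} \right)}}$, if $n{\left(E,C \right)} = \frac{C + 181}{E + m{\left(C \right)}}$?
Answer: $\frac{232}{9979235} \approx 2.3248 \cdot 10^{-5}$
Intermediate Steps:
$X{\left(w \right)} = \frac{w}{8}$ ($X{\left(w \right)} = - \frac{0 - w}{8} = - \frac{\left(-1\right) w}{8} = \frac{w}{8}$)
$m{\left(A \right)} = \frac{1}{2 A}$
$K{\left(l \right)} = 8$ ($K{\left(l \right)} = -9 + 17 = 8$)
$n{\left(E,C \right)} = \frac{181 + C}{E + \frac{1}{2 C}}$ ($n{\left(E,C \right)} = \frac{C + 181}{E + \frac{1}{2 C}} = \frac{181 + C}{E + \frac{1}{2 C}}$)
$- \frac{1}{\left(-1\right) 43036 + n{\left(K{\left(-14 \right)},X{\left(14 \right)} \right)}} = - \frac{1}{\left(-1\right) 43036 + \frac{2 \cdot \frac{1}{8} \cdot 14 \left(181 + \frac{1}{8} \cdot 14\right)}{1 + 2 \cdot \frac{1}{8} \cdot 14 \cdot 8}} = - \frac{1}{-43036 + 2 \cdot \frac{7}{4} \frac{1}{1 + 2 \cdot \frac{7}{4} \cdot 8} \left(181 + \frac{7}{4}\right)} = - \frac{1}{-43036 + 2 \cdot \frac{7}{4} \frac{1}{1 + 28} \cdot \frac{731}{4}} = - \frac{1}{-43036 + 2 \cdot \frac{7}{4} \cdot \frac{1}{29} \cdot \frac{731}{4}} = - \frac{1}{-43036 + \frac{5117}{232}} = - \frac{1}{- \frac{9979235}{232}} = \left(-1\right) \left(- \frac{232}{9979235}\right) = \frac{232}{9979235}$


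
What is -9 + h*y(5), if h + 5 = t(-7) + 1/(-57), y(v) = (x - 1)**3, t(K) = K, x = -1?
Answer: 4967/57 ≈ 87.140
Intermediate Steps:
y(v) = -8 (y(v) = (-1 - 1)**3 = (-2)**3 = -8)
h = -685/57 (h = -5 + (-7 + 1/(-57)) = -5 + (-7 - 1/57) = -5 - 400/57 = -685/57 ≈ -12.018)
-9 + h*y(5) = -9 - 685/57*(-8) = -9 + 5480/57 = 4967/57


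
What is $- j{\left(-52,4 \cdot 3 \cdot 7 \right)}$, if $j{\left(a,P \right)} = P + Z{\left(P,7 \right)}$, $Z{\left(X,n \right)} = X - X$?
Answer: $-84$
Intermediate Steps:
$Z{\left(X,n \right)} = 0$
$j{\left(a,P \right)} = P$ ($j{\left(a,P \right)} = P + 0 = P$)
$- j{\left(-52,4 \cdot 3 \cdot 7 \right)} = - 4 \cdot 3 \cdot 7 = - 12 \cdot 7 = \left(-1\right) 84 = -84$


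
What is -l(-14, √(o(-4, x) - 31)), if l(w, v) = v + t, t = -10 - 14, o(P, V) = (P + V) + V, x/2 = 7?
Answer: 24 - I*√7 ≈ 24.0 - 2.6458*I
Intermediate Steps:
x = 14 (x = 2*7 = 14)
o(P, V) = P + 2*V
t = -24
l(w, v) = -24 + v (l(w, v) = v - 24 = -24 + v)
-l(-14, √(o(-4, x) - 31)) = -(-24 + √((-4 + 2*14) - 31)) = -(-24 + √((-4 + 28) - 31)) = -(-24 + √(24 - 31)) = -(-24 + √(-7)) = -(-24 + I*√7) = 24 - I*√7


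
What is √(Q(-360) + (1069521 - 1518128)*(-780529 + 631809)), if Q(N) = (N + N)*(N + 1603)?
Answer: 4*√4169746130 ≈ 2.5829e+5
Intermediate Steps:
Q(N) = 2*N*(1603 + N) (Q(N) = (2*N)*(1603 + N) = 2*N*(1603 + N))
√(Q(-360) + (1069521 - 1518128)*(-780529 + 631809)) = √(2*(-360)*(1603 - 360) + (1069521 - 1518128)*(-780529 + 631809)) = √(2*(-360)*1243 - 448607*(-148720)) = √(-894960 + 66716833040) = √66715938080 = 4*√4169746130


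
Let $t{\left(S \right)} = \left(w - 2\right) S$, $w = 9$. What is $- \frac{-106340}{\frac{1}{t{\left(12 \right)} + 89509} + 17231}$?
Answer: $\frac{2381829905}{385944246} \approx 6.1714$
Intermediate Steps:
$t{\left(S \right)} = 7 S$ ($t{\left(S \right)} = \left(9 - 2\right) S = 7 S$)
$- \frac{-106340}{\frac{1}{t{\left(12 \right)} + 89509} + 17231} = - \frac{-106340}{\frac{1}{7 \cdot 12 + 89509} + 17231} = - \frac{-106340}{\frac{1}{84 + 89509} + 17231} = - \frac{-106340}{\frac{1}{89593} + 17231} = - \frac{-106340}{\frac{1543776984}{89593}} = - \frac{\left(-106340\right) 89593}{1543776984} = \left(-1\right) \left(- \frac{2381829905}{385944246}\right) = \frac{2381829905}{385944246}$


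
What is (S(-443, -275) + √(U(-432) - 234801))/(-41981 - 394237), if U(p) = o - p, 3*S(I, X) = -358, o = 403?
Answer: 179/654327 - I*√233966/436218 ≈ 0.00027356 - 0.0011088*I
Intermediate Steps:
S(I, X) = -358/3 (S(I, X) = (⅓)*(-358) = -358/3)
U(p) = 403 - p
(S(-443, -275) + √(U(-432) - 234801))/(-41981 - 394237) = (-358/3 + √((403 - 1*(-432)) - 234801))/(-41981 - 394237) = (-358/3 + √((403 + 432) - 234801))/(-436218) = (-358/3 + √(835 - 234801))*(-1/436218) = (-358/3 + √(-233966))*(-1/436218) = (-358/3 + I*√233966)*(-1/436218) = 179/654327 - I*√233966/436218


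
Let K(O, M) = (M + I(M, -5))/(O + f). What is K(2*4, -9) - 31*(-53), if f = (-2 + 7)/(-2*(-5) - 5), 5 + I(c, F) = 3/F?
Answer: 73862/45 ≈ 1641.4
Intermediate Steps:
I(c, F) = -5 + 3/F
f = 1 (f = 5/(10 - 5) = 5/5 = 5*(1/5) = 1)
K(O, M) = (-28/5 + M)/(1 + O) (K(O, M) = (M + (-5 + 3/(-5)))/(O + 1) = (M + (-5 + 3*(-1/5)))/(1 + O) = (M + (-5 - 3/5))/(1 + O) = (M - 28/5)/(1 + O) = (-28/5 + M)/(1 + O))
K(2*4, -9) - 31*(-53) = (-28/5 - 9)/(1 + 2*4) - 31*(-53) = -73/5/(1 + 8) + 1643 = -73/5/9 + 1643 = (1/9)*(-73/5) + 1643 = -73/45 + 1643 = 73862/45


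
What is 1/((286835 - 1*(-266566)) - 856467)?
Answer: -1/303066 ≈ -3.2996e-6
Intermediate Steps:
1/((286835 - 1*(-266566)) - 856467) = 1/((286835 + 266566) - 856467) = 1/(553401 - 856467) = 1/(-303066) = -1/303066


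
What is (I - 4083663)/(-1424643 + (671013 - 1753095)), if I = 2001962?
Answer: 2081701/2506725 ≈ 0.83045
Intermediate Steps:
(I - 4083663)/(-1424643 + (671013 - 1753095)) = (2001962 - 4083663)/(-1424643 + (671013 - 1753095)) = -2081701/(-1424643 - 1082082) = -2081701/(-2506725) = -2081701*(-1/2506725) = 2081701/2506725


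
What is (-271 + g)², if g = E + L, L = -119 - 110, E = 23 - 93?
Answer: 324900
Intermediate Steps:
E = -70
L = -229
g = -299 (g = -70 - 229 = -299)
(-271 + g)² = (-271 - 299)² = (-570)² = 324900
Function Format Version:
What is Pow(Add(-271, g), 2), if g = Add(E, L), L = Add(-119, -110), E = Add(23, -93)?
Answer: 324900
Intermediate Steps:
E = -70
L = -229
g = -299 (g = Add(-70, -229) = -299)
Pow(Add(-271, g), 2) = Pow(Add(-271, -299), 2) = Pow(-570, 2) = 324900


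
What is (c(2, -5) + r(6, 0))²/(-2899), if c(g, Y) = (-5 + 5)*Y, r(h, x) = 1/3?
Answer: -1/26091 ≈ -3.8327e-5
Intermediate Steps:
r(h, x) = ⅓
c(g, Y) = 0 (c(g, Y) = 0*Y = 0)
(c(2, -5) + r(6, 0))²/(-2899) = (0 + ⅓)²/(-2899) = (⅓)²*(-1/2899) = (⅑)*(-1/2899) = -1/26091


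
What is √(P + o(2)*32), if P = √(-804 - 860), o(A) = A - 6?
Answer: 2*√(-32 + 2*I*√26) ≈ 1.7808 + 11.453*I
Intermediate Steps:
o(A) = -6 + A
P = 8*I*√26 (P = √(-1664) = 8*I*√26 ≈ 40.792*I)
√(P + o(2)*32) = √(8*I*√26 + (-6 + 2)*32) = √(8*I*√26 - 4*32) = √(8*I*√26 - 128) = √(-128 + 8*I*√26)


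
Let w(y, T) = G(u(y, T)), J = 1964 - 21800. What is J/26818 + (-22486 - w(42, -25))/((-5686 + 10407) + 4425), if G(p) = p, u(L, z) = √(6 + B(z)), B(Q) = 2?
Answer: -196112401/61319357 - √2/4573 ≈ -3.1985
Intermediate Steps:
J = -19836
u(L, z) = 2*√2 (u(L, z) = √(6 + 2) = √8 = 2*√2)
w(y, T) = 2*√2
J/26818 + (-22486 - w(42, -25))/((-5686 + 10407) + 4425) = -19836/26818 + (-22486 - 2*√2)/((-5686 + 10407) + 4425) = -19836*1/26818 + (-22486 - 2*√2)/(4721 + 4425) = -9918/13409 + (-22486 - 2*√2)/9146 = -9918/13409 + (-22486 - 2*√2)*(1/9146) = -9918/13409 + (-11243/4573 - √2/4573) = -196112401/61319357 - √2/4573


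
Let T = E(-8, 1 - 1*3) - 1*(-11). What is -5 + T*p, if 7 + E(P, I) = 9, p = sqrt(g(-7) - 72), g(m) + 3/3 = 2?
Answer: -5 + 13*I*sqrt(71) ≈ -5.0 + 109.54*I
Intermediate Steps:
g(m) = 1 (g(m) = -1 + 2 = 1)
p = I*sqrt(71) (p = sqrt(1 - 72) = sqrt(-71) = I*sqrt(71) ≈ 8.4261*I)
E(P, I) = 2 (E(P, I) = -7 + 9 = 2)
T = 13 (T = 2 - 1*(-11) = 2 + 11 = 13)
-5 + T*p = -5 + 13*(I*sqrt(71)) = -5 + 13*I*sqrt(71)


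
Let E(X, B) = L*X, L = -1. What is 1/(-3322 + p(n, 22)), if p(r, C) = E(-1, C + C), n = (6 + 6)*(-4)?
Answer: -1/3321 ≈ -0.00030111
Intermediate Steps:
n = -48 (n = 12*(-4) = -48)
E(X, B) = -X
p(r, C) = 1 (p(r, C) = -1*(-1) = 1)
1/(-3322 + p(n, 22)) = 1/(-3322 + 1) = 1/(-3321) = -1/3321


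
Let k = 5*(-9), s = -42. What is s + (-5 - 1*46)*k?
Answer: 2253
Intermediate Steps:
k = -45
s + (-5 - 1*46)*k = -42 + (-5 - 1*46)*(-45) = -42 + (-5 - 46)*(-45) = -42 - 51*(-45) = -42 + 2295 = 2253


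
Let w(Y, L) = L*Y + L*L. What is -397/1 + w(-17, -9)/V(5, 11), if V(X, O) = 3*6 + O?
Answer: -11279/29 ≈ -388.93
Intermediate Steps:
V(X, O) = 18 + O
w(Y, L) = L² + L*Y (w(Y, L) = L*Y + L² = L² + L*Y)
-397/1 + w(-17, -9)/V(5, 11) = -397/1 + (-9*(-9 - 17))/(18 + 11) = -397*1 - 9*(-26)/29 = -397 + 234*(1/29) = -397 + 234/29 = -11279/29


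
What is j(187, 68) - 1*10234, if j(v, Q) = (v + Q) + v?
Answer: -9792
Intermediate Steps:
j(v, Q) = Q + 2*v (j(v, Q) = (Q + v) + v = Q + 2*v)
j(187, 68) - 1*10234 = (68 + 2*187) - 1*10234 = (68 + 374) - 10234 = 442 - 10234 = -9792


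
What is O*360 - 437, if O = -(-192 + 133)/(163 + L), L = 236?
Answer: -51041/133 ≈ -383.77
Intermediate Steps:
O = 59/399 (O = -(-192 + 133)/(163 + 236) = -(-59)/399 = -1*(-59/399) = 59/399 ≈ 0.14787)
O*360 - 437 = (59/399)*360 - 437 = 7080/133 - 437 = -51041/133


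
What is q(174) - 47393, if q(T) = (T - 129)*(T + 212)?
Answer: -30023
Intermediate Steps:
q(T) = (-129 + T)*(212 + T)
q(174) - 47393 = (-27348 + 174**2 + 83*174) - 47393 = (-27348 + 30276 + 14442) - 47393 = 17370 - 47393 = -30023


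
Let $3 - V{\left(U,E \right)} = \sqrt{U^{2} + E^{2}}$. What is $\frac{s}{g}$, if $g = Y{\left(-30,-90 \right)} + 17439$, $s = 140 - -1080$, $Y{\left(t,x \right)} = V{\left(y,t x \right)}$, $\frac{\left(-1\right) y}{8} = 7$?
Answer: $\frac{312930}{4366621} + \frac{1220 \sqrt{455821}}{74232557} \approx 0.08276$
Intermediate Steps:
$y = -56$ ($y = \left(-8\right) 7 = -56$)
$V{\left(U,E \right)} = 3 - \sqrt{E^{2} + U^{2}}$ ($V{\left(U,E \right)} = 3 - \sqrt{U^{2} + E^{2}} = 3 - \sqrt{E^{2} + U^{2}}$)
$Y{\left(t,x \right)} = 3 - \sqrt{3136 + t^{2} x^{2}}$ ($Y{\left(t,x \right)} = 3 - \sqrt{\left(t x\right)^{2} + \left(-56\right)^{2}} = 3 - \sqrt{t^{2} x^{2} + 3136} = 3 - \sqrt{3136 + t^{2} x^{2}}$)
$s = 1220$ ($s = 140 + 1080 = 1220$)
$g = 17442 - 4 \sqrt{455821}$ ($g = \left(3 - \sqrt{3136 + \left(-30\right)^{2} \left(-90\right)^{2}}\right) + 17439 = \left(3 - \sqrt{3136 + 900 \cdot 8100}\right) + 17439 = \left(3 - \sqrt{3136 + 7290000}\right) + 17439 = \left(3 - \sqrt{7293136}\right) + 17439 = \left(3 - 4 \sqrt{455821}\right) + 17439 = 17442 - 4 \sqrt{455821} \approx 14741.0$)
$\frac{s}{g} = \frac{1220}{17442 - 4 \sqrt{455821}}$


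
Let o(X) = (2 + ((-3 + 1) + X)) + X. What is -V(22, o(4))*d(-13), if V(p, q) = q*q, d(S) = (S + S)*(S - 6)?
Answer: -31616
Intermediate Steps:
d(S) = 2*S*(-6 + S) (d(S) = (2*S)*(-6 + S) = 2*S*(-6 + S))
o(X) = 2*X (o(X) = (2 + (-2 + X)) + X = X + X = 2*X)
V(p, q) = q²
-V(22, o(4))*d(-13) = -(2*4)²*2*(-13)*(-6 - 13) = -8²*2*(-13)*(-19) = -64*494 = -1*31616 = -31616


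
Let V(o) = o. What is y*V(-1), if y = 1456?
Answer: -1456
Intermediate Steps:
y*V(-1) = 1456*(-1) = -1456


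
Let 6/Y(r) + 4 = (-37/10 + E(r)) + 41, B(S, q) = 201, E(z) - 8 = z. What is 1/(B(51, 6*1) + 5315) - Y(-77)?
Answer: 15777/93772 ≈ 0.16825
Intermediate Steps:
E(z) = 8 + z
Y(r) = 6/(413/10 + r) (Y(r) = 6/(-4 + ((-37/10 + (8 + r)) + 41)) = 6/(-4 + ((43/10 + r) + 41)) = 6/(-4 + (453/10 + r)) = 6/(413/10 + r))
1/(B(51, 6*1) + 5315) - Y(-77) = 1/(201 + 5315) - 60/(413 + 10*(-77)) = 1/5516 - 60/(413 - 770) = 1/5516 - 60/(-357) = 1/5516 - 60*(-1)/357 = 1/5516 - 1*(-20/119) = 1/5516 + 20/119 = 15777/93772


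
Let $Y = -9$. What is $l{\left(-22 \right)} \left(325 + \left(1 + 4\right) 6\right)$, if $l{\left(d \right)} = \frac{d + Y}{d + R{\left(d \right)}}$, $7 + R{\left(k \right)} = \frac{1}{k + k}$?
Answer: $\frac{484220}{1277} \approx 379.19$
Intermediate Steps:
$R{\left(k \right)} = -7 + \frac{1}{2 k}$ ($R{\left(k \right)} = -7 + \frac{1}{k + k} = -7 + \frac{1}{2 k}$)
$l{\left(d \right)} = \frac{-9 + d}{-7 + d + \frac{1}{2 d}}$ ($l{\left(d \right)} = \frac{d - 9}{d - \left(7 - \frac{1}{2 d}\right)} = \frac{-9 + d}{-7 + d + \frac{1}{2 d}}$)
$l{\left(-22 \right)} \left(325 + \left(1 + 4\right) 6\right) = 2 \left(-22\right) \frac{1}{1 + 2 \left(-22\right) \left(-7 - 22\right)} \left(-9 - 22\right) \left(325 + \left(1 + 4\right) 6\right) = 2 \left(-22\right) \frac{1}{1 + 2 \left(-22\right) \left(-29\right)} \left(-31\right) \left(325 + 5 \cdot 6\right) = 2 \left(-22\right) \frac{1}{1 + 1276} \left(-31\right) \left(325 + 30\right) = 2 \left(-22\right) \frac{1}{1277} \left(-31\right) 355 = \frac{1364}{1277} \cdot 355 = \frac{484220}{1277}$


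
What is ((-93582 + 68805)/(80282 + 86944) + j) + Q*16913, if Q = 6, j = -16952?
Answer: 4711640033/55742 ≈ 84526.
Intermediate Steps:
((-93582 + 68805)/(80282 + 86944) + j) + Q*16913 = ((-93582 + 68805)/(80282 + 86944) - 16952) + 6*16913 = (-24777/167226 - 16952) + 101478 = (-24777*1/167226 - 16952) + 101478 = (-8259/55742 - 16952) + 101478 = -944946643/55742 + 101478 = 4711640033/55742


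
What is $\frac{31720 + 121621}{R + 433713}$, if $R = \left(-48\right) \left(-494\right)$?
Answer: $\frac{153341}{457425} \approx 0.33523$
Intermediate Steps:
$R = 23712$
$\frac{31720 + 121621}{R + 433713} = \frac{31720 + 121621}{23712 + 433713} = \frac{153341}{457425}$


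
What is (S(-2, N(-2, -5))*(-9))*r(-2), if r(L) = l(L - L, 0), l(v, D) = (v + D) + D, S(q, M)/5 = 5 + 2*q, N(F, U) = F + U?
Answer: 0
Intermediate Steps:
S(q, M) = 25 + 10*q (S(q, M) = 5*(5 + 2*q) = 25 + 10*q)
l(v, D) = v + 2*D (l(v, D) = (D + v) + D = v + 2*D)
r(L) = 0 (r(L) = (L - L) + 2*0 = 0 + 0 = 0)
(S(-2, N(-2, -5))*(-9))*r(-2) = ((25 + 10*(-2))*(-9))*0 = ((25 - 20)*(-9))*0 = (5*(-9))*0 = -45*0 = 0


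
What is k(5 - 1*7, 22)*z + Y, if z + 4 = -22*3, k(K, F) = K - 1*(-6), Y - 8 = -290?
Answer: -562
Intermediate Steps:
Y = -282 (Y = 8 - 290 = -282)
k(K, F) = 6 + K (k(K, F) = K + 6 = 6 + K)
z = -70 (z = -4 - 22*3 = -4 - 66 = -70)
k(5 - 1*7, 22)*z + Y = (6 + (5 - 1*7))*(-70) - 282 = (6 + (5 - 7))*(-70) - 282 = (6 - 2)*(-70) - 282 = 4*(-70) - 282 = -280 - 282 = -562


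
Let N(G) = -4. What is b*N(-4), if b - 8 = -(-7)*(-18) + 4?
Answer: 456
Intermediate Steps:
b = -114 (b = 8 + (-(-7)*(-18) + 4) = 8 + (-7*18 + 4) = 8 + (-126 + 4) = 8 - 122 = -114)
b*N(-4) = -114*(-4) = 456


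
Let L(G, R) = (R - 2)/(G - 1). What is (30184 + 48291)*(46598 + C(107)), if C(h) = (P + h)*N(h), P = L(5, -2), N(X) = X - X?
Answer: 3656778050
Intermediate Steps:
N(X) = 0
L(G, R) = (-2 + R)/(-1 + G)
P = -1 (P = (-2 - 2)/(-1 + 5) = -4/4 = (¼)*(-4) = -1)
C(h) = 0 (C(h) = (-1 + h)*0 = 0)
(30184 + 48291)*(46598 + C(107)) = (30184 + 48291)*(46598 + 0) = 78475*46598 = 3656778050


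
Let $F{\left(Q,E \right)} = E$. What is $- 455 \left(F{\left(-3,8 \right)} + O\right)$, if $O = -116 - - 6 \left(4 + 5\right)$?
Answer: $24570$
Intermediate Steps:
$O = -62$ ($O = -116 - \left(-6\right) 9 = -116 - -54 = -116 + 54 = -62$)
$- 455 \left(F{\left(-3,8 \right)} + O\right) = - 455 \left(8 - 62\right) = \left(-455\right) \left(-54\right) = 24570$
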